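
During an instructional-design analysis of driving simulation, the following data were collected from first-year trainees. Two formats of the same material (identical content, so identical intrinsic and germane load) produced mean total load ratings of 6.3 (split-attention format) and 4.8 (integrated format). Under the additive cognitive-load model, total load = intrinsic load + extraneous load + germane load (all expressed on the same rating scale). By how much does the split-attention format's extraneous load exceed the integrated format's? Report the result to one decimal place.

Intrinsic and germane load are equal across formats, so the difference in total load equals the difference in extraneous load.
Extraneous-load difference = 6.3 − 4.8 = 1.5.

1.5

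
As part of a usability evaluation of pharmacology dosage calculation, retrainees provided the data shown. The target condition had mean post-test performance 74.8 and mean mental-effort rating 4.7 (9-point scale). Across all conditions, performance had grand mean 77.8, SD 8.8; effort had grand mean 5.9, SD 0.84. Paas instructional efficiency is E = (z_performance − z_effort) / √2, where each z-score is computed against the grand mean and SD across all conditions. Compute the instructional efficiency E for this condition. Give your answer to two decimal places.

z_performance = (74.8 − 77.8) / 8.8 = -3.0000 / 8.8 = -0.3409.
z_effort = (4.7 − 5.9) / 0.84 = -1.2000 / 0.84 = -1.4286.
z_P − z_E = -0.3409 − (-1.4286) = 1.0877.
E = 1.0877 / √2 = 1.0877 / 1.41421 = 0.7691 ≈ 0.77.

0.77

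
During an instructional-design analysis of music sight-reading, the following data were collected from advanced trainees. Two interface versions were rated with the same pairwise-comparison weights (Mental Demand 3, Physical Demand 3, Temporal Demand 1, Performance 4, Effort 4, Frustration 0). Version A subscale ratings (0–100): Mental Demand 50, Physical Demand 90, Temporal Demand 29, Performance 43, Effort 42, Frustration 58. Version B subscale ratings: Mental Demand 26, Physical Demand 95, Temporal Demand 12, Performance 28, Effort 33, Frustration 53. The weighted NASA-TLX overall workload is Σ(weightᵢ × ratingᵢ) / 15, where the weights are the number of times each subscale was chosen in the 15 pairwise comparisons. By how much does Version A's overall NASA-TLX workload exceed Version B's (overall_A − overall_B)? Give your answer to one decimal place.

Version A weighted sum = 3·50 + 3·90 + 1·29 + 4·43 + 4·42 + 0·58 = 150 + 270 + 29 + 172 + 168 + 0 = 789; overall_A = 789/15 = 52.6000.
Version B weighted sum = 3·26 + 3·95 + 1·12 + 4·28 + 4·33 + 0·53 = 78 + 285 + 12 + 112 + 132 + 0 = 619; overall_B = 619/15 = 41.2667.
Difference = 52.6000 − 41.2667 = 11.3333 ≈ 11.3.

11.3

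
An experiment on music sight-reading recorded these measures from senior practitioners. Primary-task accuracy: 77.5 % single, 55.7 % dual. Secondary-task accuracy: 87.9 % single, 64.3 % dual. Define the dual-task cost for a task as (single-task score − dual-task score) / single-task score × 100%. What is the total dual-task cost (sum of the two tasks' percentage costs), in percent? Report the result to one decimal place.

Primary cost = (77.5 − 55.7) / 77.5 × 100% = 28.1290%.
Secondary cost = (87.9 − 64.3) / 87.9 × 100% = 26.8487%.
Total = 28.1290% + 26.8487% = 54.9777% ≈ 55.0%.

55.0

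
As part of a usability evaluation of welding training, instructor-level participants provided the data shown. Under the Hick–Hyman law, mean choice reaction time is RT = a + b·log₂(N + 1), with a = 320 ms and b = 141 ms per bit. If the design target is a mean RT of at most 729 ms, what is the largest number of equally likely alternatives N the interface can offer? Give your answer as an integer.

6

Set 320 + 141·log₂(N + 1) ≤ 729.
log₂(N + 1) ≤ (729 − 320) / 141 = 2.9007.
N + 1 ≤ 2^2.9007 = 7.4679.
N ≤ 6.4679, so the largest integer N is 6.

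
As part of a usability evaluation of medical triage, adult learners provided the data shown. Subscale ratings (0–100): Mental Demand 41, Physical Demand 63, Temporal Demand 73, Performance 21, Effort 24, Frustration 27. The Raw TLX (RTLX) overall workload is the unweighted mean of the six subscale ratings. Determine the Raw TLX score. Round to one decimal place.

Sum of ratings = 41 + 63 + 73 + 21 + 24 + 27 = 249.
RTLX = 249 / 6 = 41.5000 ≈ 41.5.

41.5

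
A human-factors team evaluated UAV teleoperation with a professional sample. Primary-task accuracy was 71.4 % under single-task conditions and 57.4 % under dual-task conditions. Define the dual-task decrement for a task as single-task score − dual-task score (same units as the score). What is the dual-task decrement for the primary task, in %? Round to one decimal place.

14.0

Decrement = 71.4 − 57.4 = 14.0000 % ≈ 14.0 %.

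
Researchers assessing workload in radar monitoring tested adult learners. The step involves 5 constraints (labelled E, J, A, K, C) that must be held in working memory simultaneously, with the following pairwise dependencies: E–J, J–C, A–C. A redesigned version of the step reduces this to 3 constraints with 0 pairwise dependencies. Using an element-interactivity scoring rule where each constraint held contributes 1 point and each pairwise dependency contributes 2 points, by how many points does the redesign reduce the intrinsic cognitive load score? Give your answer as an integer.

Original: 5 × 1 + 3 × 2 = 5 + 6 = 11.
Redesigned: 3 × 1 + 0 × 2 = 3 + 0 = 3.
Reduction = 11 − 3 = 8.

8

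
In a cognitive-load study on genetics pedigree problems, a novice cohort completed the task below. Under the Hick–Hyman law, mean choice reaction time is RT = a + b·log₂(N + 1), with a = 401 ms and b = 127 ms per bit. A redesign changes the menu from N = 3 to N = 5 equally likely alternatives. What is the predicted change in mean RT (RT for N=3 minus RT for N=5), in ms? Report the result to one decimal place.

RT(3) = 401 + 127·log₂(4) = 401 + 127·2.0000 = 655.0000 ms.
RT(5) = 401 + 127·log₂(6) = 401 + 127·2.5850 = 729.2950 ms.
Difference = 655.0000 − 729.2950 = -74.2950 ≈ -74.3 ms.

-74.3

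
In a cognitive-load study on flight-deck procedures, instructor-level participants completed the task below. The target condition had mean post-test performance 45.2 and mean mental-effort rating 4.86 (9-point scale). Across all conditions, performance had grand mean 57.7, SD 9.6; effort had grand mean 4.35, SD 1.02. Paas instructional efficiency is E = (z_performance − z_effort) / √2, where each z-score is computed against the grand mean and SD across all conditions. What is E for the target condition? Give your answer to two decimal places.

z_performance = (45.2 − 57.7) / 9.6 = -12.5000 / 9.6 = -1.3021.
z_effort = (4.86 − 4.35) / 1.02 = 0.5100 / 1.02 = 0.5000.
z_P − z_E = -1.3021 − 0.5000 = -1.8021.
E = -1.8021 / √2 = -1.8021 / 1.41421 = -1.2743 ≈ -1.27.

-1.27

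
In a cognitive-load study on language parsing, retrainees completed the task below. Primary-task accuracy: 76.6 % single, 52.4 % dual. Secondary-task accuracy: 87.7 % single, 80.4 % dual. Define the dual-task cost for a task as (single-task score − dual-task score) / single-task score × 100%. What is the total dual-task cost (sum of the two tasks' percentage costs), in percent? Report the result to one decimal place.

39.9

Primary cost = (76.6 − 52.4) / 76.6 × 100% = 31.5927%.
Secondary cost = (87.7 − 80.4) / 87.7 × 100% = 8.3238%.
Total = 31.5927% + 8.3238% = 39.9165% ≈ 39.9%.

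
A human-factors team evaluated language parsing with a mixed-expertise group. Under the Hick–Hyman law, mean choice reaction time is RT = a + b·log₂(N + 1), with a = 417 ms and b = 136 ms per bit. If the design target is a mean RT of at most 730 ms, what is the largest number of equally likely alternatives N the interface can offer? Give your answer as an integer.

Set 417 + 136·log₂(N + 1) ≤ 730.
log₂(N + 1) ≤ (730 − 417) / 136 = 2.3015.
N + 1 ≤ 2^2.3015 = 4.9297.
N ≤ 3.9297, so the largest integer N is 3.

3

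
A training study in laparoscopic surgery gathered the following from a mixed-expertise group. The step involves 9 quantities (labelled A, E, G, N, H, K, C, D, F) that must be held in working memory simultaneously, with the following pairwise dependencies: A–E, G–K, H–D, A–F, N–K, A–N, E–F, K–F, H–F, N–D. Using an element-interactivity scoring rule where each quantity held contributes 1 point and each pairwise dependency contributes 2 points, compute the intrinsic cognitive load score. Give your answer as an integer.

29

Count of quantities held simultaneously: 9.
Count of pairwise dependencies listed: 10.
Element contribution: 9 × 1 = 9.
Interaction contribution: 10 × 2 = 20.
Intrinsic load = 9 + 20 = 29.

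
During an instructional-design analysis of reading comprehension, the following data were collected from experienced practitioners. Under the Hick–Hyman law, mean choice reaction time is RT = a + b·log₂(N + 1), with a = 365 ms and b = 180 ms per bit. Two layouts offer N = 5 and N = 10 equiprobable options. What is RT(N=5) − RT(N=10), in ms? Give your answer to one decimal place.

-157.4

RT(5) = 365 + 180·log₂(6) = 365 + 180·2.5850 = 830.3000 ms.
RT(10) = 365 + 180·log₂(11) = 365 + 180·3.4594 = 987.6920 ms.
Difference = 830.3000 − 987.6920 = -157.3920 ≈ -157.4 ms.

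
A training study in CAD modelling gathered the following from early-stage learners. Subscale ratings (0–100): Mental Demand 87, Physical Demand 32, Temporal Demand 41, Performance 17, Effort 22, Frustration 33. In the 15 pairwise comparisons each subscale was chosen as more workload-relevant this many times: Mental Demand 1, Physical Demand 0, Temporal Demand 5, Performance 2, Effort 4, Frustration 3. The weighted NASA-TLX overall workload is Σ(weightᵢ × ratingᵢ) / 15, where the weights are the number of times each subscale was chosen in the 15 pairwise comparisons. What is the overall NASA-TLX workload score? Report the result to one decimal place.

The tallies are the weights (they sum to 15).
Weighted sum = 1·87 + 0·32 + 5·41 + 2·17 + 4·22 + 3·33
            = 87 + 0 + 205 + 34 + 88 + 99 = 513.
Overall workload = 513 / 15 = 34.2000 ≈ 34.2.

34.2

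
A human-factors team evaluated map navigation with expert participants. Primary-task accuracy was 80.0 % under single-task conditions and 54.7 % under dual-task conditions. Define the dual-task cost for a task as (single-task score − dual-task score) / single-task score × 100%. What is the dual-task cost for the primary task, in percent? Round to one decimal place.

Cost = (80.0 − 54.7) / 80.0 × 100%
     = 25.3000 / 80.0 × 100% = 31.6250%.
≈ 31.6%.

31.6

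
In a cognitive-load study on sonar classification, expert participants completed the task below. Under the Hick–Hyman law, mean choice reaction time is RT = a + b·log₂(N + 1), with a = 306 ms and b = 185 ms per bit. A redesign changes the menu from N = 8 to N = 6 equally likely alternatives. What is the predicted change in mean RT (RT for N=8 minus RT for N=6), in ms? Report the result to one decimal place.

RT(8) = 306 + 185·log₂(9) = 306 + 185·3.1699 = 892.4315 ms.
RT(6) = 306 + 185·log₂(7) = 306 + 185·2.8074 = 825.3690 ms.
Difference = 892.4315 − 825.3690 = 67.0625 ≈ 67.1 ms.

67.1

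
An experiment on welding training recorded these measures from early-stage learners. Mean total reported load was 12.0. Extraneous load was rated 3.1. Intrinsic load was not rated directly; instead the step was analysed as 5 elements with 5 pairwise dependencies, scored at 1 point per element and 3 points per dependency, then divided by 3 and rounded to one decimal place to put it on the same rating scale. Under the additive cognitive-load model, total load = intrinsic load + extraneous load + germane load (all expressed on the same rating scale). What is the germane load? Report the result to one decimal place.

Intrinsic (element-interactivity): (5 × 1 + 5 × 3) / 3 = 20 / 3 = 6.6667 → 6.7.
germane load = total − intrinsic − extraneous
             = 12.0 − 6.7 − 3.1 = 2.2.

2.2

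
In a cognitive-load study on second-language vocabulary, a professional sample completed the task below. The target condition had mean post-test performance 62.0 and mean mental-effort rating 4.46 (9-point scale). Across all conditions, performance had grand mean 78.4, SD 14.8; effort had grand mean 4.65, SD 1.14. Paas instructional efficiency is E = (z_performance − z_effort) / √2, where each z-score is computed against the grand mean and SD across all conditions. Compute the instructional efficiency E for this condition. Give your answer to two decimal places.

-0.67

z_performance = (62.0 − 78.4) / 14.8 = -16.4000 / 14.8 = -1.1081.
z_effort = (4.46 − 4.65) / 1.14 = -0.1900 / 1.14 = -0.1667.
z_P − z_E = -1.1081 − (-0.1667) = -0.9414.
E = -0.9414 / √2 = -0.9414 / 1.41421 = -0.6657 ≈ -0.67.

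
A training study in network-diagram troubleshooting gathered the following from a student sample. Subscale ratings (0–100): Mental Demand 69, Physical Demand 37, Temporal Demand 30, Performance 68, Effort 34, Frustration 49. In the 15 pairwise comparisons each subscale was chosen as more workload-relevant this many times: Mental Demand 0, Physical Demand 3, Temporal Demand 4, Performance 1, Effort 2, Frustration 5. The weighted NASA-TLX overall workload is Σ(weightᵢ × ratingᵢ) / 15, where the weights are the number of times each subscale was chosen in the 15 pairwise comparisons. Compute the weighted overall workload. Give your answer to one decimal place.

The tallies are the weights (they sum to 15).
Weighted sum = 0·69 + 3·37 + 4·30 + 1·68 + 2·34 + 5·49
            = 0 + 111 + 120 + 68 + 68 + 245 = 612.
Overall workload = 612 / 15 = 40.8000 ≈ 40.8.

40.8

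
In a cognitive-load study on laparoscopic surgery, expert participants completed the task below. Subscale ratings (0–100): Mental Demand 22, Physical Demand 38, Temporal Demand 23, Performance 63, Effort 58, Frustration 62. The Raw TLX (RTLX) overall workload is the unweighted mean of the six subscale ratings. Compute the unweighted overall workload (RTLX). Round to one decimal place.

Sum of ratings = 22 + 38 + 23 + 63 + 58 + 62 = 266.
RTLX = 266 / 6 = 44.3333 ≈ 44.3.

44.3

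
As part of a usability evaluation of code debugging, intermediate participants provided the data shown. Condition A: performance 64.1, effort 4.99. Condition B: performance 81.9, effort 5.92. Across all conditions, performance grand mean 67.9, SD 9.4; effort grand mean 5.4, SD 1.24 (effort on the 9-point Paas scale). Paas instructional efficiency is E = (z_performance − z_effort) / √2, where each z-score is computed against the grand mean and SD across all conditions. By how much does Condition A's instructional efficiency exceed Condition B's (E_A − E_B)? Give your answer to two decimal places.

Condition A: z_P = (64.1 − 67.9)/9.4 = -0.4043; z_E = (4.99 − 5.4)/1.24 = -0.3306; E_A = (-0.4043 − (-0.3306))/√2 = -0.0521.
Condition B: z_P = (81.9 − 67.9)/9.4 = 1.4894; z_E = (5.92 − 5.4)/1.24 = 0.4194; E_B = (1.4894 − 0.4194)/√2 = 0.7566.
E_A − E_B = -0.0521 − 0.7566 = -0.8087 ≈ -0.81.

-0.81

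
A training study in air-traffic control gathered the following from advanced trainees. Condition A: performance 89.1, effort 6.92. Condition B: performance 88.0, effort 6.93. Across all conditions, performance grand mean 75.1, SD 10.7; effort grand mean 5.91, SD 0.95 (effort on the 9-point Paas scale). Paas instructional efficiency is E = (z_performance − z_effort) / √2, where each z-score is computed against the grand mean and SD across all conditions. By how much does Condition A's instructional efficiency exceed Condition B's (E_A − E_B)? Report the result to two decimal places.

0.08

Condition A: z_P = (89.1 − 75.1)/10.7 = 1.3084; z_E = (6.92 − 5.91)/0.95 = 1.0632; E_A = (1.3084 − 1.0632)/√2 = 0.1734.
Condition B: z_P = (88.0 − 75.1)/10.7 = 1.2056; z_E = (6.93 − 5.91)/0.95 = 1.0737; E_B = (1.2056 − 1.0737)/√2 = 0.0933.
E_A − E_B = 0.1734 − 0.0933 = 0.0801 ≈ 0.08.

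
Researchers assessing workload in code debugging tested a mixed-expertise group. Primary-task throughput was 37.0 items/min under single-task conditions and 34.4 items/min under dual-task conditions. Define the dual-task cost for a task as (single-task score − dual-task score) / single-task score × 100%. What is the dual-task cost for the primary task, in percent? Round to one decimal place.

7.0

Cost = (37.0 − 34.4) / 37.0 × 100%
     = 2.6000 / 37.0 × 100% = 7.0270%.
≈ 7.0%.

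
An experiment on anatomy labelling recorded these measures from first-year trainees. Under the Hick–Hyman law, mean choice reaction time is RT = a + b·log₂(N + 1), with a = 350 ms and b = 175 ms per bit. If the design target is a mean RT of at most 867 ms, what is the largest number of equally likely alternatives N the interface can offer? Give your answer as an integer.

Set 350 + 175·log₂(N + 1) ≤ 867.
log₂(N + 1) ≤ (867 − 350) / 175 = 2.9543.
N + 1 ≤ 2^2.9543 = 7.7506.
N ≤ 6.7506, so the largest integer N is 6.

6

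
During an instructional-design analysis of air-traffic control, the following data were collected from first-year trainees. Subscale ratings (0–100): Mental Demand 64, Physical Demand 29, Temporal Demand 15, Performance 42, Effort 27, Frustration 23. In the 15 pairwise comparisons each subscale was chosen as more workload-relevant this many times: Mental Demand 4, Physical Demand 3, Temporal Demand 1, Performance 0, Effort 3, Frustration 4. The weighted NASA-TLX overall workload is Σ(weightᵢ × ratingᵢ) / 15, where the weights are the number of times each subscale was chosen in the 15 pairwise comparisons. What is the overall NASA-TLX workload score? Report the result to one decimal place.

The tallies are the weights (they sum to 15).
Weighted sum = 4·64 + 3·29 + 1·15 + 0·42 + 3·27 + 4·23
            = 256 + 87 + 15 + 0 + 81 + 92 = 531.
Overall workload = 531 / 15 = 35.4000 ≈ 35.4.

35.4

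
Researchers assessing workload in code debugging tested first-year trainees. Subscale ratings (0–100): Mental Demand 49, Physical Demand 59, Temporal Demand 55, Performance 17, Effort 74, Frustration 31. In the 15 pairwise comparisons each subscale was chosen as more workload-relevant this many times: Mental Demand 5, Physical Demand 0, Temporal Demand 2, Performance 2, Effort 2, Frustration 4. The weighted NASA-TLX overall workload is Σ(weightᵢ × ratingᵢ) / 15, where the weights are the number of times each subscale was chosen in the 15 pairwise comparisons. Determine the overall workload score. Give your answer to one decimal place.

44.1

The tallies are the weights (they sum to 15).
Weighted sum = 5·49 + 0·59 + 2·55 + 2·17 + 2·74 + 4·31
            = 245 + 0 + 110 + 34 + 148 + 124 = 661.
Overall workload = 661 / 15 = 44.0667 ≈ 44.1.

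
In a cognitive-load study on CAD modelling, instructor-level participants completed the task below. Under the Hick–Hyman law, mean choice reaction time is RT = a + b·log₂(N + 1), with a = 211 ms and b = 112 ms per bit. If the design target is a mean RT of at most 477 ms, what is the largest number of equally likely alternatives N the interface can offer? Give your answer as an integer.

Set 211 + 112·log₂(N + 1) ≤ 477.
log₂(N + 1) ≤ (477 − 211) / 112 = 2.3750.
N + 1 ≤ 2^2.3750 = 5.1874.
N ≤ 4.1874, so the largest integer N is 4.

4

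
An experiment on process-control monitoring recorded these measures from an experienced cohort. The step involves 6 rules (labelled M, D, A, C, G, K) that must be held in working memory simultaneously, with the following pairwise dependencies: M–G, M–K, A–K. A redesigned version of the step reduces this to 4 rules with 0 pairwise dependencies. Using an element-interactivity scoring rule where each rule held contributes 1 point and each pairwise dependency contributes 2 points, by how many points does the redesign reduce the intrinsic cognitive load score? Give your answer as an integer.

8

Original: 6 × 1 + 3 × 2 = 6 + 6 = 12.
Redesigned: 4 × 1 + 0 × 2 = 4 + 0 = 4.
Reduction = 12 − 4 = 8.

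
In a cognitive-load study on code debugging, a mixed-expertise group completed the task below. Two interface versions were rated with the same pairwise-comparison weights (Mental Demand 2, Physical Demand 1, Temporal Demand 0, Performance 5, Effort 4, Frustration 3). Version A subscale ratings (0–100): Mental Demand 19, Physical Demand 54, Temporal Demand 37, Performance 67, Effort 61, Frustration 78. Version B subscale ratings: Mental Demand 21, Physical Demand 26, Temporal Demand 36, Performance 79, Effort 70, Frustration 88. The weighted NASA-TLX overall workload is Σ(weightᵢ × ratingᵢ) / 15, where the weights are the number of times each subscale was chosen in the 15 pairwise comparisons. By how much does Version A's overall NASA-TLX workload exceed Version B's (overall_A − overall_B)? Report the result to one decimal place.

-6.8

Version A weighted sum = 2·19 + 1·54 + 0·37 + 5·67 + 4·61 + 3·78 = 38 + 54 + 0 + 335 + 244 + 234 = 905; overall_A = 905/15 = 60.3333.
Version B weighted sum = 2·21 + 1·26 + 0·36 + 5·79 + 4·70 + 3·88 = 42 + 26 + 0 + 395 + 280 + 264 = 1007; overall_B = 1007/15 = 67.1333.
Difference = 60.3333 − 67.1333 = -6.8000 ≈ -6.8.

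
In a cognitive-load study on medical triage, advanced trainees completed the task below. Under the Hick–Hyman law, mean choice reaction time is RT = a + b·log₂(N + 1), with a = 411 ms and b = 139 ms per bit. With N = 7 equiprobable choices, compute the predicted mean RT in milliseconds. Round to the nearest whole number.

828

log₂(7 + 1) = log₂(8) = 3.0000.
RT = 411 + 139 × 3.0000 = 411 + 417.0000 = 828.0000 ms.
≈ 828 ms.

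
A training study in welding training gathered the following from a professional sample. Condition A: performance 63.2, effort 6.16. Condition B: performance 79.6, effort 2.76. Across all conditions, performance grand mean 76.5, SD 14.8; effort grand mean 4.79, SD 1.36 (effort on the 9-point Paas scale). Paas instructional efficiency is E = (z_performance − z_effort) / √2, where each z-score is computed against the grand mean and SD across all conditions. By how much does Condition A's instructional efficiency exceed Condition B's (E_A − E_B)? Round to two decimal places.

-2.55

Condition A: z_P = (63.2 − 76.5)/14.8 = -0.8986; z_E = (6.16 − 4.79)/1.36 = 1.0074; E_A = (-0.8986 − 1.0074)/√2 = -1.3477.
Condition B: z_P = (79.6 − 76.5)/14.8 = 0.2095; z_E = (2.76 − 4.79)/1.36 = -1.4926; E_B = (0.2095 − (-1.4926))/√2 = 1.2036.
E_A − E_B = -1.3477 − 1.2036 = -2.5513 ≈ -2.55.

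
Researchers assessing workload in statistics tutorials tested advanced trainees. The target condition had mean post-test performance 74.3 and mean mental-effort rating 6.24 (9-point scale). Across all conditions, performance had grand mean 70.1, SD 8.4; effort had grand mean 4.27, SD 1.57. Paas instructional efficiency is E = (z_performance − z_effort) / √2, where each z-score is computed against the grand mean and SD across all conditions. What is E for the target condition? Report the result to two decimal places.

-0.53

z_performance = (74.3 − 70.1) / 8.4 = 4.2000 / 8.4 = 0.5000.
z_effort = (6.24 − 4.27) / 1.57 = 1.9700 / 1.57 = 1.2548.
z_P − z_E = 0.5000 − 1.2548 = -0.7548.
E = -0.7548 / √2 = -0.7548 / 1.41421 = -0.5337 ≈ -0.53.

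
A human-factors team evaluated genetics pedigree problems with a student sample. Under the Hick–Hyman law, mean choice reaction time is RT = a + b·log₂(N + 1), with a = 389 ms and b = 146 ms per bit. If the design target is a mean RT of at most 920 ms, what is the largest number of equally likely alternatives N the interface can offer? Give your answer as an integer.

11

Set 389 + 146·log₂(N + 1) ≤ 920.
log₂(N + 1) ≤ (920 − 389) / 146 = 3.6370.
N + 1 ≤ 2^3.6370 = 12.4407.
N ≤ 11.4407, so the largest integer N is 11.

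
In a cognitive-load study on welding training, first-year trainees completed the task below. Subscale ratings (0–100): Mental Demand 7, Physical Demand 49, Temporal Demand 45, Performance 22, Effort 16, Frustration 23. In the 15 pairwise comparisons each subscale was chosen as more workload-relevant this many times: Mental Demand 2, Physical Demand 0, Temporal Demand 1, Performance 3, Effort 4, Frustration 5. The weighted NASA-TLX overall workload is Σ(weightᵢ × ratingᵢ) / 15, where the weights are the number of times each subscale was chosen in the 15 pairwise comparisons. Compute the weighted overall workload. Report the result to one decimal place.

20.3

The tallies are the weights (they sum to 15).
Weighted sum = 2·7 + 0·49 + 1·45 + 3·22 + 4·16 + 5·23
            = 14 + 0 + 45 + 66 + 64 + 115 = 304.
Overall workload = 304 / 15 = 20.2667 ≈ 20.3.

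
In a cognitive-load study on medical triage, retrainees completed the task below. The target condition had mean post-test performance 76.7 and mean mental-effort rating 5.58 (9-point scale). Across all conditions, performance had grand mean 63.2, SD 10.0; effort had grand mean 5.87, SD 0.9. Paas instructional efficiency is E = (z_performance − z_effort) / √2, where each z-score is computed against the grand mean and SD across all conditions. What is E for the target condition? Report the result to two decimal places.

z_performance = (76.7 − 63.2) / 10.0 = 13.5000 / 10.0 = 1.3500.
z_effort = (5.58 − 5.87) / 0.9 = -0.2900 / 0.9 = -0.3222.
z_P − z_E = 1.3500 − (-0.3222) = 1.6722.
E = 1.6722 / √2 = 1.6722 / 1.41421 = 1.1824 ≈ 1.18.

1.18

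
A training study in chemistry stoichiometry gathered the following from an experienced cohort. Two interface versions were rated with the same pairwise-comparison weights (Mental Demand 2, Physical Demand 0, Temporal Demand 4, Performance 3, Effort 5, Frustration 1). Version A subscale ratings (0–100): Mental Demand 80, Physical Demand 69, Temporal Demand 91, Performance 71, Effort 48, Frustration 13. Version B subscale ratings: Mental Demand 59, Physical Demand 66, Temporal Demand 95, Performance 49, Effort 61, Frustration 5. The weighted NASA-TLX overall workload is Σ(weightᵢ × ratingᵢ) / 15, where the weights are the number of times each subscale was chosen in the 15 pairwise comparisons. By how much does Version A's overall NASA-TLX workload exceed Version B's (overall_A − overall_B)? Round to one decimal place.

2.3

Version A weighted sum = 2·80 + 0·69 + 4·91 + 3·71 + 5·48 + 1·13 = 160 + 0 + 364 + 213 + 240 + 13 = 990; overall_A = 990/15 = 66.0000.
Version B weighted sum = 2·59 + 0·66 + 4·95 + 3·49 + 5·61 + 1·5 = 118 + 0 + 380 + 147 + 305 + 5 = 955; overall_B = 955/15 = 63.6667.
Difference = 66.0000 − 63.6667 = 2.3333 ≈ 2.3.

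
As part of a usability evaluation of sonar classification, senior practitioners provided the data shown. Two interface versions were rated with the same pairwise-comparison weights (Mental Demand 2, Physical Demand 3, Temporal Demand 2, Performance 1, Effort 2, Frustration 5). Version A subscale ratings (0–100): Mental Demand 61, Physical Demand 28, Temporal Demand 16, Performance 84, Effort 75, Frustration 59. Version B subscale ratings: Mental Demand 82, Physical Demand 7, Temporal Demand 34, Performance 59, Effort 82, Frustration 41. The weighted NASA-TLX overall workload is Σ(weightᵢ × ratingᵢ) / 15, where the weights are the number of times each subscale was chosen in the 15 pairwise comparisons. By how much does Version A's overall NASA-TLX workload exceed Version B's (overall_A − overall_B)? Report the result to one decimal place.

Version A weighted sum = 2·61 + 3·28 + 2·16 + 1·84 + 2·75 + 5·59 = 122 + 84 + 32 + 84 + 150 + 295 = 767; overall_A = 767/15 = 51.1333.
Version B weighted sum = 2·82 + 3·7 + 2·34 + 1·59 + 2·82 + 5·41 = 164 + 21 + 68 + 59 + 164 + 205 = 681; overall_B = 681/15 = 45.4000.
Difference = 51.1333 − 45.4000 = 5.7333 ≈ 5.7.

5.7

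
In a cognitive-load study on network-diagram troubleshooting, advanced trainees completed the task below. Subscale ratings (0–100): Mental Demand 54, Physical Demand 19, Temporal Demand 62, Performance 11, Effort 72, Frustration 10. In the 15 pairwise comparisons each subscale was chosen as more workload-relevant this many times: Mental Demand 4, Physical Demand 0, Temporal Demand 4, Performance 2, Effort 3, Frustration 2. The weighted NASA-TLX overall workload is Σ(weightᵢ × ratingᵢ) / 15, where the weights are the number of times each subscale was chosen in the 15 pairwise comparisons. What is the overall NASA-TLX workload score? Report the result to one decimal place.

48.1

The tallies are the weights (they sum to 15).
Weighted sum = 4·54 + 0·19 + 4·62 + 2·11 + 3·72 + 2·10
            = 216 + 0 + 248 + 22 + 216 + 20 = 722.
Overall workload = 722 / 15 = 48.1333 ≈ 48.1.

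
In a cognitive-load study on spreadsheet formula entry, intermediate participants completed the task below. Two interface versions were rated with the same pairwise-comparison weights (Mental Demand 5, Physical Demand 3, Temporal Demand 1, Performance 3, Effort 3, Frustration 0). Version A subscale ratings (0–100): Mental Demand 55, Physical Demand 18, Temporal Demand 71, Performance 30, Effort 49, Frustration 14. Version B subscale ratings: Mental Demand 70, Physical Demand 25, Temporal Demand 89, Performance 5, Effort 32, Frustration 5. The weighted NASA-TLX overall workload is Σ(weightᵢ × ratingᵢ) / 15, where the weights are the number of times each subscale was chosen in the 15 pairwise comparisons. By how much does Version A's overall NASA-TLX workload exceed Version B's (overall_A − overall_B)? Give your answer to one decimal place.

Version A weighted sum = 5·55 + 3·18 + 1·71 + 3·30 + 3·49 + 0·14 = 275 + 54 + 71 + 90 + 147 + 0 = 637; overall_A = 637/15 = 42.4667.
Version B weighted sum = 5·70 + 3·25 + 1·89 + 3·5 + 3·32 + 0·5 = 350 + 75 + 89 + 15 + 96 + 0 = 625; overall_B = 625/15 = 41.6667.
Difference = 42.4667 − 41.6667 = 0.8000 ≈ 0.8.

0.8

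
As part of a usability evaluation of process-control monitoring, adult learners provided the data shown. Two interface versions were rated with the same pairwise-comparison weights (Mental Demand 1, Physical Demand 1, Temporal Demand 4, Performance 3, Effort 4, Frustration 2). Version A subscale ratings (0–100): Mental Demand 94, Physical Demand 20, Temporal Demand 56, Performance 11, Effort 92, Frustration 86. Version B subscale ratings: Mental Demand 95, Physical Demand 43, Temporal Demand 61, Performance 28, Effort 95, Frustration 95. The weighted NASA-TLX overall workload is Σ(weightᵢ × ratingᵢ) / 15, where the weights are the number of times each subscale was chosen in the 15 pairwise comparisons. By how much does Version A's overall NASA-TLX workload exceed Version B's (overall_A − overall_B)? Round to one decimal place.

Version A weighted sum = 1·94 + 1·20 + 4·56 + 3·11 + 4·92 + 2·86 = 94 + 20 + 224 + 33 + 368 + 172 = 911; overall_A = 911/15 = 60.7333.
Version B weighted sum = 1·95 + 1·43 + 4·61 + 3·28 + 4·95 + 2·95 = 95 + 43 + 244 + 84 + 380 + 190 = 1036; overall_B = 1036/15 = 69.0667.
Difference = 60.7333 − 69.0667 = -8.3334 ≈ -8.3.

-8.3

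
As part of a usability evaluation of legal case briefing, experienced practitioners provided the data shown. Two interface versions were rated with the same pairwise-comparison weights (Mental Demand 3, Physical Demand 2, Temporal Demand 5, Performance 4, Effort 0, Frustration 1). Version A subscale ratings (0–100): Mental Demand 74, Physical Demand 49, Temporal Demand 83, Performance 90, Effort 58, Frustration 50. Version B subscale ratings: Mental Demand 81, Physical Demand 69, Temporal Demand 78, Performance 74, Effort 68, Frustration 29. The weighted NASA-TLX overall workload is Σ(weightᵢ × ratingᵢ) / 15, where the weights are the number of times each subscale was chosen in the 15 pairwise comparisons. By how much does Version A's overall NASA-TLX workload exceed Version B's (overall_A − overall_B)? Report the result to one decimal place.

3.3

Version A weighted sum = 3·74 + 2·49 + 5·83 + 4·90 + 0·58 + 1·50 = 222 + 98 + 415 + 360 + 0 + 50 = 1145; overall_A = 1145/15 = 76.3333.
Version B weighted sum = 3·81 + 2·69 + 5·78 + 4·74 + 0·68 + 1·29 = 243 + 138 + 390 + 296 + 0 + 29 = 1096; overall_B = 1096/15 = 73.0667.
Difference = 76.3333 − 73.0667 = 3.2666 ≈ 3.3.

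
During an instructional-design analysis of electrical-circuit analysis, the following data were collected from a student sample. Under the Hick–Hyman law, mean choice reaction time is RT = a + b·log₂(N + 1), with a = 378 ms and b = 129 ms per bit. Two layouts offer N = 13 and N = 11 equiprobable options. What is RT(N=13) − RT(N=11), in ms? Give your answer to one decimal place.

RT(13) = 378 + 129·log₂(14) = 378 + 129·3.8074 = 869.1546 ms.
RT(11) = 378 + 129·log₂(12) = 378 + 129·3.5850 = 840.4650 ms.
Difference = 869.1546 − 840.4650 = 28.6896 ≈ 28.7 ms.

28.7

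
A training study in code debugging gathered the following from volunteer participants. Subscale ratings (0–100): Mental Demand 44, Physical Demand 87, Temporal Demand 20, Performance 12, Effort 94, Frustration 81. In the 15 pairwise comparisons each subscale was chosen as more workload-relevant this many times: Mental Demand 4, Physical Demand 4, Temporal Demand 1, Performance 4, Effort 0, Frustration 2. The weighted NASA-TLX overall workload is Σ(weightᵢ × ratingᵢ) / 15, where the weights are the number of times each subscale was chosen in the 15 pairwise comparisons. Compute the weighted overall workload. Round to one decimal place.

50.3

The tallies are the weights (they sum to 15).
Weighted sum = 4·44 + 4·87 + 1·20 + 4·12 + 0·94 + 2·81
            = 176 + 348 + 20 + 48 + 0 + 162 = 754.
Overall workload = 754 / 15 = 50.2667 ≈ 50.3.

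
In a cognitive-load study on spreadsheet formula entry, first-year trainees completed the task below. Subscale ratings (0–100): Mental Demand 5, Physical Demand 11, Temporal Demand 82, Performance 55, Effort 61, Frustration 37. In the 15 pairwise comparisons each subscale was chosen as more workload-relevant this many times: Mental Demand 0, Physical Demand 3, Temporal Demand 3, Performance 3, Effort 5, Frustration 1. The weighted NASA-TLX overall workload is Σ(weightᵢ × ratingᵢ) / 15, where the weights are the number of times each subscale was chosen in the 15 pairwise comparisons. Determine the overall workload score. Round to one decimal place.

52.4

The tallies are the weights (they sum to 15).
Weighted sum = 0·5 + 3·11 + 3·82 + 3·55 + 5·61 + 1·37
            = 0 + 33 + 246 + 165 + 305 + 37 = 786.
Overall workload = 786 / 15 = 52.4000 ≈ 52.4.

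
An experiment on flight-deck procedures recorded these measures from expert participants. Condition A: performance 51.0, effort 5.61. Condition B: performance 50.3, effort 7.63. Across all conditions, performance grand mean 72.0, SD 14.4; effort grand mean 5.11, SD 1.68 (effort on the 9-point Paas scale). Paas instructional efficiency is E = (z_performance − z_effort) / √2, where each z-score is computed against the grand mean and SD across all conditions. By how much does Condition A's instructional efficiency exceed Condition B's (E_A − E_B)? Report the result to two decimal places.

Condition A: z_P = (51.0 − 72.0)/14.4 = -1.4583; z_E = (5.61 − 5.11)/1.68 = 0.2976; E_A = (-1.4583 − 0.2976)/√2 = -1.2416.
Condition B: z_P = (50.3 − 72.0)/14.4 = -1.5069; z_E = (7.63 − 5.11)/1.68 = 1.5000; E_B = (-1.5069 − 1.5000)/√2 = -2.1262.
E_A − E_B = -1.2416 − (-2.1262) = 0.8846 ≈ 0.88.

0.88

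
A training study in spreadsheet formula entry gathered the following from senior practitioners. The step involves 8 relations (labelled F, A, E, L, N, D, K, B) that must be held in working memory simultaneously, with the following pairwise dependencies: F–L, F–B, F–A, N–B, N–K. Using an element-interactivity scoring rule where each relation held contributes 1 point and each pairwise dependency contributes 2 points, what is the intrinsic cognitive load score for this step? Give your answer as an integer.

18

Count of relations held simultaneously: 8.
Count of pairwise dependencies listed: 5.
Element contribution: 8 × 1 = 8.
Interaction contribution: 5 × 2 = 10.
Intrinsic load = 8 + 10 = 18.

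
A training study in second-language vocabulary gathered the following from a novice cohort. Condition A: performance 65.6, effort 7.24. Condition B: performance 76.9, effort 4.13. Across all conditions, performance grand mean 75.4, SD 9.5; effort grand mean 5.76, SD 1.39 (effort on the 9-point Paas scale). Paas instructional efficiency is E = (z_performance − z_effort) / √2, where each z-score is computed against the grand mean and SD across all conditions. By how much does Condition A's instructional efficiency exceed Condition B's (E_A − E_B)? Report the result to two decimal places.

-2.42

Condition A: z_P = (65.6 − 75.4)/9.5 = -1.0316; z_E = (7.24 − 5.76)/1.39 = 1.0647; E_A = (-1.0316 − 1.0647)/√2 = -1.4823.
Condition B: z_P = (76.9 − 75.4)/9.5 = 0.1579; z_E = (4.13 − 5.76)/1.39 = -1.1727; E_B = (0.1579 − (-1.1727))/√2 = 0.9409.
E_A − E_B = -1.4823 − 0.9409 = -2.4232 ≈ -2.42.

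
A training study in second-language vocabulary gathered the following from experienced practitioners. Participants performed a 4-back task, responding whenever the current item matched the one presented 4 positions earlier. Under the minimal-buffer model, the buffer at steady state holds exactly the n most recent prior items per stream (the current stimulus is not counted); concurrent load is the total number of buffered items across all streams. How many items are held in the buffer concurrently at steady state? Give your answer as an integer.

The buffer holds the 4 most recent prior items.
Steady-state concurrent load = 4 items.

4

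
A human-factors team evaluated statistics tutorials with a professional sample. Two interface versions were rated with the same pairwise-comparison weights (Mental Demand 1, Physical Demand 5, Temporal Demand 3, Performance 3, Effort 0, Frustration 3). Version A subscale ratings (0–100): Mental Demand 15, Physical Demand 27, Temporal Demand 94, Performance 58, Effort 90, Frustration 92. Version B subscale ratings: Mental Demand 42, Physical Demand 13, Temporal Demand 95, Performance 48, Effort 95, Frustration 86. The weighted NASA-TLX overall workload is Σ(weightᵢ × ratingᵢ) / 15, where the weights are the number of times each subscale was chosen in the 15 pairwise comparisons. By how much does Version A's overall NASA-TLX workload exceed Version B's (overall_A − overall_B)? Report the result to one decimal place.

5.9

Version A weighted sum = 1·15 + 5·27 + 3·94 + 3·58 + 0·90 + 3·92 = 15 + 135 + 282 + 174 + 0 + 276 = 882; overall_A = 882/15 = 58.8000.
Version B weighted sum = 1·42 + 5·13 + 3·95 + 3·48 + 0·95 + 3·86 = 42 + 65 + 285 + 144 + 0 + 258 = 794; overall_B = 794/15 = 52.9333.
Difference = 58.8000 − 52.9333 = 5.8667 ≈ 5.9.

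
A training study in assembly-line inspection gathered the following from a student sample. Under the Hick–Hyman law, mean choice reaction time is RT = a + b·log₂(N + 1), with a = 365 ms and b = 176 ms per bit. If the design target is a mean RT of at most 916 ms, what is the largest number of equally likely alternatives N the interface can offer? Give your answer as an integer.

Set 365 + 176·log₂(N + 1) ≤ 916.
log₂(N + 1) ≤ (916 − 365) / 176 = 3.1307.
N + 1 ≤ 2^3.1307 = 8.7586.
N ≤ 7.7586, so the largest integer N is 7.

7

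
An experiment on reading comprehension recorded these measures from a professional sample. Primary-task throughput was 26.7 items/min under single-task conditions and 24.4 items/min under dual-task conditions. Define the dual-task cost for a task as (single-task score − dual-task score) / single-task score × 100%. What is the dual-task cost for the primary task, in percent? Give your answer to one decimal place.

Cost = (26.7 − 24.4) / 26.7 × 100%
     = 2.3000 / 26.7 × 100% = 8.6142%.
≈ 8.6%.

8.6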